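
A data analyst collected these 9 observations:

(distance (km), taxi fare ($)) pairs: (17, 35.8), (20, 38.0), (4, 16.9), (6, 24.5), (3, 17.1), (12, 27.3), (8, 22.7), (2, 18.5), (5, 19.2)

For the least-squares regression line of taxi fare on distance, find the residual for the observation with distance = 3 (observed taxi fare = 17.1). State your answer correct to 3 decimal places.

n = 9, Σx = 77, Σy = 220, Σxy = 2276.7, Σx² = 987
Sxx = Σx² − (Σx)²/n = 987 − 658.777778 = 328.222222
Sxy = Σxy − (Σx)(Σy)/n = 2276.7 − 1882.222222 = 394.477778
b = Sxy/Sxx = 394.477778/328.222222 = 1.201862
a = ȳ − b·x̄ = 24.444444 − 1.201862·8.555556 = 14.161848
ŷ(3) = 14.161848 + 1.201862·3 = 17.767434
residual = y − ŷ = 17.1 − 17.767434 = -0.667434

-0.667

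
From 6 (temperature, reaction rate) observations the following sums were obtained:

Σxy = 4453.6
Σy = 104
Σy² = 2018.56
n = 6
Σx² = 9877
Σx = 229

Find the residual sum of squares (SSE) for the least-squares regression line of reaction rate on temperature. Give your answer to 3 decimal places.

9.606

Sxx = Σx² − (Σx)²/n = 9877 − 8740.166667 = 1136.833333
Sxy = Σxy − (Σx)(Σy)/n = 4453.6 − 3969.333333 = 484.266667
Syy = Σy² − (Σy)²/n = 2018.56 − 1802.666667 = 215.893333
b = Sxy/Sxx = 484.266667/1136.833333 = 0.425979
SSE = Syy − b·Sxy = 215.893333 − 0.425979·484.266667 = 9.606099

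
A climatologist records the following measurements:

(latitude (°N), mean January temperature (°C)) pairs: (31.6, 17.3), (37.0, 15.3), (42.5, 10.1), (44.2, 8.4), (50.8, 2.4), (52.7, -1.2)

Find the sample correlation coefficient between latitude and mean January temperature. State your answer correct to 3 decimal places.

n = 6, Σx = 258.8, Σy = 52.3, Σxy = 1971.99, Σx² = 11485.38, Σy² = 713.15
Sxx = Σx² − (Σx)²/n = 11485.38 − 11162.906667 = 322.473333
Sxy = Σxy − (Σx)(Σy)/n = 1971.99 − 2255.873333 = -283.883333
Syy = Σy² − (Σy)²/n = 713.15 − 455.881667 = 257.268333
r = Sxy/√(Sxx·Syy) = -283.883333/√(82962.177011) = -283.883333/288.031556 = -0.985598

-0.986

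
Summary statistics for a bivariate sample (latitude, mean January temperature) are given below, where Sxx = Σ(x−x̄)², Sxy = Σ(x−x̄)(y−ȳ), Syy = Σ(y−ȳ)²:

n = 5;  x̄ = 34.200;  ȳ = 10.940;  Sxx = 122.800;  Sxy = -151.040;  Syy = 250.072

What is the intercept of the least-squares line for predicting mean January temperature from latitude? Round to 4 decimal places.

b = Sxy/Sxx = -151.04/122.8 = -1.229967
a = ȳ − b·x̄ = 10.94 − (-1.229967)·34.2 = 53.004886

53.0049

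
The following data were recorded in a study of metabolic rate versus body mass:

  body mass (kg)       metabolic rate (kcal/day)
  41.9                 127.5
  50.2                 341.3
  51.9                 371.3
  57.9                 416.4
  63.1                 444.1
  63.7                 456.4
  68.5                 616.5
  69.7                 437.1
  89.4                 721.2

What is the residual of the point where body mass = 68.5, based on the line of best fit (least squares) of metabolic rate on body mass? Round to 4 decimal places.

104.3206

n = 9, Σx = 556.3, Σy = 3931.8, Σxy = 260122.33, Σx² = 35903.67
Sxx = Σx² − (Σx)²/n = 35903.67 − 34385.521111 = 1518.148889
Sxy = Σxy − (Σx)(Σy)/n = 260122.33 − 243028.926667 = 17093.403333
b = Sxy/Sxx = 17093.403333/1518.148889 = 11.259372
a = ȳ − b·x̄ = 436.866667 − 11.259372·61.811111 = -259.087637
ŷ(68.5) = -259.087637 + 11.259372·68.5 = 512.179356
residual = y − ŷ = 616.5 − 512.179356 = 104.320644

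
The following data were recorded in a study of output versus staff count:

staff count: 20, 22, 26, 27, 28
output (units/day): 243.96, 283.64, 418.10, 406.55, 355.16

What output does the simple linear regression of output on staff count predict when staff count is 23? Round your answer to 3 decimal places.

310.671

n = 5, Σx = 123, Σy = 1707.41, Σxy = 42911.21, Σx² = 3073
Sxx = Σx² − (Σx)²/n = 3073 − 3025.8 = 47.2
Sxy = Σxy − (Σx)(Σy)/n = 42911.21 − 42002.286 = 908.924
b = Sxy/Sxx = 908.924/47.2 = 19.256864
a = ȳ − b·x̄ = 341.482 − 19.256864·24.6 = -132.236864
ŷ(23) = a + b·23 = -132.236864 + 19.256864·23 = 310.671017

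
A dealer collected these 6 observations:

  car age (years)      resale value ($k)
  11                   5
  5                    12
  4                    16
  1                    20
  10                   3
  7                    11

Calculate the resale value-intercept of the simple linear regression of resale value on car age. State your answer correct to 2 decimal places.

n = 6, Σx = 38, Σy = 67, Σxy = 306, Σx² = 312
Sxx = Σx² − (Σx)²/n = 312 − 240.666667 = 71.333333
Sxy = Σxy − (Σx)(Σy)/n = 306 − 424.333333 = -118.333333
b = Sxy/Sxx = -118.333333/71.333333 = -1.658879
a = ȳ − b·x̄ = 11.166667 − (-1.658879)·6.333333 = 21.672897

21.67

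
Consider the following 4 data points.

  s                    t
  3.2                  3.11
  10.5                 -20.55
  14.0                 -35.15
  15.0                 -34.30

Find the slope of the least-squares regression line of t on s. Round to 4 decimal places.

n = 4, Σx = 42.7, Σy = -86.89, Σxy = -1212.423, Σx² = 541.49
Sxx = Σx² − (Σx)²/n = 541.49 − 455.8225 = 85.6675
Sxy = Σxy − (Σx)(Σy)/n = -1212.423 − (-927.55075) = -284.87225
b = Sxy/Sxx = -284.87225/85.6675 = -3.325325

-3.3253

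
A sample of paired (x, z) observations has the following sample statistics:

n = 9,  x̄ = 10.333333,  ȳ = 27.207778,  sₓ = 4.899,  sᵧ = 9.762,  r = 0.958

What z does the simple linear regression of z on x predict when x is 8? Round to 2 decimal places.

22.75

b = r · sᵧ/sₓ = 0.958 · 9.762/4.899 = 1.908960
a = ȳ − b·x̄ = 27.207778 − 1.908960·10.333333 = 7.481857
ŷ(8) = a + b·8 = 7.481857 + 1.908960·8 = 22.753538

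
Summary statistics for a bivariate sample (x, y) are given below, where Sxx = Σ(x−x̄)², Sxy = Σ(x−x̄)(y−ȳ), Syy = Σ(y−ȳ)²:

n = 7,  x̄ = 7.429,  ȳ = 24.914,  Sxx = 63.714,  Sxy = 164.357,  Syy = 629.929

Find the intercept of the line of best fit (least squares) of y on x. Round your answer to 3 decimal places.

5.750

b = Sxy/Sxx = 164.357/63.714 = 2.579606
a = ȳ − b·x̄ = 24.914 − 2.579606·7.429 = 5.750109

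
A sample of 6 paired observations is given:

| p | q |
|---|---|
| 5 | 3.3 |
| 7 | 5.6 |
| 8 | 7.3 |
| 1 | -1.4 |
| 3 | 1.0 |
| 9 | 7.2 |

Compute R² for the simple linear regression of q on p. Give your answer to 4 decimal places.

0.9874

n = 6, Σx = 33, Σy = 23, Σxy = 180.5, Σx² = 229, Σy² = 150.34
Sxx = Σx² − (Σx)²/n = 229 − 181.5 = 47.5
Sxy = Σxy − (Σx)(Σy)/n = 180.5 − 126.5 = 54
Syy = Σy² − (Σy)²/n = 150.34 − 88.166667 = 62.173333
R² = Sxy²/(Sxx·Syy) = (54)²/(47.5·62.173333) = 0.987392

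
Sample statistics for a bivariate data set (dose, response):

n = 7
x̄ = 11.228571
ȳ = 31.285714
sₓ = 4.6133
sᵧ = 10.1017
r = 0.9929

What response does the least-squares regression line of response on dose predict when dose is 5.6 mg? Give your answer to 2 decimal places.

19.05

b = r · sᵧ/sₓ = 0.9929 · 10.1017/4.6133 = 2.174144
a = ȳ − b·x̄ = 31.285714 − 2.174144·11.228571 = 6.873185
ŷ(5.6) = a + b·5.6 = 6.873185 + 2.174144·5.6 = 19.048391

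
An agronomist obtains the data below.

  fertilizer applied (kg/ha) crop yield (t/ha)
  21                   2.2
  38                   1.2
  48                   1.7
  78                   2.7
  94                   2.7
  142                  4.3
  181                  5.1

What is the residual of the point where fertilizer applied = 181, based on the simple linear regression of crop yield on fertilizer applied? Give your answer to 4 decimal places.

0.0999

n = 7, Σx = 602, Σy = 19.9, Σxy = 2171.5, Σx² = 72034
Sxx = Σx² − (Σx)²/n = 72034 − 51772 = 20262
Sxy = Σxy − (Σx)(Σy)/n = 2171.5 − 1711.4 = 460.1
b = Sxy/Sxx = 460.1/20262 = 0.022708
a = ȳ − b·x̄ = 2.842857 − 0.022708·86 = 0.890009
ŷ(181) = 0.890009 + 0.022708·181 = 5.000073
residual = y − ŷ = 5.1 − 5.000073 = 0.099927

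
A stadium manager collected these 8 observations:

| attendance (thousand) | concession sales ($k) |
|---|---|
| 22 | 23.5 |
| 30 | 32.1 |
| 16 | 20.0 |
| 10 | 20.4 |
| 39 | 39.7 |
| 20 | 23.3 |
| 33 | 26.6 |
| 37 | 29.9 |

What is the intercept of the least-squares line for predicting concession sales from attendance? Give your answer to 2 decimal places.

n = 8, Σx = 207, Σy = 215.5, Σxy = 6002.4, Σx² = 6119
Sxx = Σx² − (Σx)²/n = 6119 − 5356.125 = 762.875
Sxy = Σxy − (Σx)(Σy)/n = 6002.4 − 5576.0625 = 426.3375
b = Sxy/Sxx = 426.3375/762.875 = 0.558856
a = ȳ − b·x̄ = 26.9375 − 0.558856·25.875 = 12.477093

12.48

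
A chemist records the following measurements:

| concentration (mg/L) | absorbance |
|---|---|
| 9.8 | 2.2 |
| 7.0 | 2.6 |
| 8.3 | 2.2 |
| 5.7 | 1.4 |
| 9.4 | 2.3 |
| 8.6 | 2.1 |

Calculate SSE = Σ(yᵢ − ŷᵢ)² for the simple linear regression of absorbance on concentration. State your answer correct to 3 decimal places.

n = 6, Σx = 48.8, Σy = 12.8, Σxy = 105.68, Σx² = 408.74, Σy² = 28.1
Sxx = Σx² − (Σx)²/n = 408.74 − 396.906667 = 11.833333
Sxy = Σxy − (Σx)(Σy)/n = 105.68 − 104.106667 = 1.573333
Syy = Σy² − (Σy)²/n = 28.1 − 27.306667 = 0.793333
b = Sxy/Sxx = 1.573333/11.833333 = 0.132958
SSE = Syy − b·Sxy = 0.793333 − 0.132958·1.573333 = 0.584146

0.584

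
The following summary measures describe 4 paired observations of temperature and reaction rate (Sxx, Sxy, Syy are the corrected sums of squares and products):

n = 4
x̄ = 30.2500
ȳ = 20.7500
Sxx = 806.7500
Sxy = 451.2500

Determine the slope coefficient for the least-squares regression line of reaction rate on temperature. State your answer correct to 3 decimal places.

0.559

b = Sxy/Sxx = 451.25/806.75 = 0.559343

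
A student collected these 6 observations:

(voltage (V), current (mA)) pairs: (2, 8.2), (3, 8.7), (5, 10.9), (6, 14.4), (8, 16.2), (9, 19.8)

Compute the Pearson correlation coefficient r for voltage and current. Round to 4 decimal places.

0.9766

n = 6, Σx = 33, Σy = 78.2, Σxy = 491.2, Σx² = 219, Σy² = 1123.58
Sxx = Σx² − (Σx)²/n = 219 − 181.5 = 37.5
Sxy = Σxy − (Σx)(Σy)/n = 491.2 − 430.1 = 61.1
Syy = Σy² − (Σy)²/n = 1123.58 − 1019.206667 = 104.373333
r = Sxy/√(Sxx·Syy) = 61.1/√(3914) = 61.1/62.561969 = 0.976632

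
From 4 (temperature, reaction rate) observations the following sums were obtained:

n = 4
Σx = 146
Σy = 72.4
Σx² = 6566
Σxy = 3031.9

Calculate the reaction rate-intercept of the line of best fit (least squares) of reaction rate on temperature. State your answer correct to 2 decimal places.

Sxx = Σx² − (Σx)²/n = 6566 − 5329 = 1237
Sxy = Σxy − (Σx)(Σy)/n = 3031.9 − 2642.6 = 389.3
b = Sxy/Sxx = 389.3/1237 = 0.314713
a = ȳ − b·x̄ = 18.1 − 0.314713·36.5 = 6.612975

6.61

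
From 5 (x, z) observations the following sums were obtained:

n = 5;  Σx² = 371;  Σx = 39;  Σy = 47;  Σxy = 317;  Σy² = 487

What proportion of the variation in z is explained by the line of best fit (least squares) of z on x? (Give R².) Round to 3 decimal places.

Sxx = Σx² − (Σx)²/n = 371 − 304.2 = 66.8
Sxy = Σxy − (Σx)(Σy)/n = 317 − 366.6 = -49.6
Syy = Σy² − (Σy)²/n = 487 − 441.8 = 45.2
R² = Sxy²/(Sxx·Syy) = (-49.6)²/(66.8·45.2) = 0.814795

0.815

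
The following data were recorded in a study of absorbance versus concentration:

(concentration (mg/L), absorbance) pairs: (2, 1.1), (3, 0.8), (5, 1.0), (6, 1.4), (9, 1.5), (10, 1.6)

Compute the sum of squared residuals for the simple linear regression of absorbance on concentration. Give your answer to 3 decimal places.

0.124

n = 6, Σx = 35, Σy = 7.4, Σxy = 47.5, Σx² = 255, Σy² = 9.62
Sxx = Σx² − (Σx)²/n = 255 − 204.166667 = 50.833333
Sxy = Σxy − (Σx)(Σy)/n = 47.5 − 43.166667 = 4.333333
Syy = Σy² − (Σy)²/n = 9.62 − 9.126667 = 0.493333
b = Sxy/Sxx = 4.333333/50.833333 = 0.085246
SSE = Syy − b·Sxy = 0.493333 − 0.085246·4.333333 = 0.123934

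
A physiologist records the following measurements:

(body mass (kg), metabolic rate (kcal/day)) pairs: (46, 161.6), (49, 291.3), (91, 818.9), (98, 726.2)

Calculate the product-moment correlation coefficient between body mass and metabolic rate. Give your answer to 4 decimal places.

0.9681

n = 4, Σx = 284, Σy = 1998, Σxy = 167394.8, Σx² = 22402, Σy² = 1308933.9
Sxx = Σx² − (Σx)²/n = 22402 − 20164 = 2238
Sxy = Σxy − (Σx)(Σy)/n = 167394.8 − 141858 = 25536.8
Syy = Σy² − (Σy)²/n = 1308933.9 − 998001 = 310932.9
r = Sxy/√(Sxx·Syy) = 25536.8/√(695867830.2) = 25536.8/26379.306856 = 0.968062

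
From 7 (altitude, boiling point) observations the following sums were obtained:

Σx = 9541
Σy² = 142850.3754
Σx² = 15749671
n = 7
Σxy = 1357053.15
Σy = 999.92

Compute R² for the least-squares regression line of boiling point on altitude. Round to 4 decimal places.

Sxx = Σx² − (Σx)²/n = 15749671 − 13004383 = 2745288
Sxy = Σxy − (Σx)(Σy)/n = 1357053.15 − 1362890.96 = -5837.81
Syy = Σy² − (Σy)²/n = 142850.3754 − 142834.286629 = 16.088771
R² = Sxy²/(Sxx·Syy) = (-5837.81)²/(2745288·16.088771) = 0.771594

0.7716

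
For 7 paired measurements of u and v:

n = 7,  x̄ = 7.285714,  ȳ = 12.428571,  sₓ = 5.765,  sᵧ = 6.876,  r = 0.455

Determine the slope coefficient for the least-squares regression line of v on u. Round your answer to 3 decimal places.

0.543

b = r · sᵧ/sₓ = 0.455 · 6.876/5.765 = 0.542685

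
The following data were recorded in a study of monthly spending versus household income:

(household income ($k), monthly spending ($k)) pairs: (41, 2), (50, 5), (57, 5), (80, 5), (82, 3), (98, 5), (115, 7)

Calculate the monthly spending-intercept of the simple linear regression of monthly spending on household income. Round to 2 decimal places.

1.67

n = 7, Σx = 523, Σy = 32, Σxy = 2558, Σx² = 43383
Sxx = Σx² − (Σx)²/n = 43383 − 39075.571429 = 4307.428571
Sxy = Σxy − (Σx)(Σy)/n = 2558 − 2390.857143 = 167.142857
b = Sxy/Sxx = 167.142857/4307.428571 = 0.038803
a = ȳ − b·x̄ = 4.571429 − 0.038803·74.714286 = 1.672261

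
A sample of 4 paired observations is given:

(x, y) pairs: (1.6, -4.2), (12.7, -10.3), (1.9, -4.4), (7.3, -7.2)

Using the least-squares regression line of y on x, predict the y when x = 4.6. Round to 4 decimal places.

n = 4, Σx = 23.5, Σy = -26.1, Σxy = -198.45, Σx² = 220.75
Sxx = Σx² − (Σx)²/n = 220.75 − 138.0625 = 82.6875
Sxy = Σxy − (Σx)(Σy)/n = -198.45 − (-153.3375) = -45.1125
b = Sxy/Sxx = -45.1125/82.6875 = -0.545578
a = ȳ − b·x̄ = -6.525 − (-0.545578)·5.875 = -3.319728
ŷ(4.6) = a + b·4.6 = -3.319728 + (-0.545578)·4.6 = -5.829388

-5.8294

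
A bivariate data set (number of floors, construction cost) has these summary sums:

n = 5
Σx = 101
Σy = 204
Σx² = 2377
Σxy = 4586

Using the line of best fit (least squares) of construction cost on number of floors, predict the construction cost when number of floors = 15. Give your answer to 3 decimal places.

Sxx = Σx² − (Σx)²/n = 2377 − 2040.2 = 336.8
Sxy = Σxy − (Σx)(Σy)/n = 4586 − 4120.8 = 465.2
b = Sxy/Sxx = 465.2/336.8 = 1.381235
a = ȳ − b·x̄ = 40.8 − 1.381235·20.2 = 12.899050
ŷ(15) = a + b·15 = 12.899050 + 1.381235·15 = 33.617577

33.618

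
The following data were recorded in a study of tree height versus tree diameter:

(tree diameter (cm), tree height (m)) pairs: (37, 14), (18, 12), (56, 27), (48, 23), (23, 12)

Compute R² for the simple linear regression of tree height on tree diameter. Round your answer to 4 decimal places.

n = 5, Σx = 182, Σy = 88, Σxy = 3626, Σx² = 7662, Σy² = 1742
Sxx = Σx² − (Σx)²/n = 7662 − 6624.8 = 1037.2
Sxy = Σxy − (Σx)(Σy)/n = 3626 − 3203.2 = 422.8
Syy = Σy² − (Σy)²/n = 1742 − 1548.8 = 193.2
R² = Sxy²/(Sxx·Syy) = (422.8)²/(1037.2·193.2) = 0.892073

0.8921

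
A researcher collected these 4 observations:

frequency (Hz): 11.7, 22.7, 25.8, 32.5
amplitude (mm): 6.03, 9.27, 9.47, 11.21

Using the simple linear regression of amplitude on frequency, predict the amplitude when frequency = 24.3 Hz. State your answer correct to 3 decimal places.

9.273

n = 4, Σx = 92.7, Σy = 35.98, Σxy = 889.631, Σx² = 2374.07
Sxx = Σx² − (Σx)²/n = 2374.07 − 2148.3225 = 225.7475
Sxy = Σxy − (Σx)(Σy)/n = 889.631 − 833.8365 = 55.7945
b = Sxy/Sxx = 55.7945/225.7475 = 0.247154
a = ȳ − b·x̄ = 8.995 − 0.247154·23.175 = 3.267196
ŷ(24.3) = a + b·24.3 = 3.267196 + 0.247154·24.3 = 9.273049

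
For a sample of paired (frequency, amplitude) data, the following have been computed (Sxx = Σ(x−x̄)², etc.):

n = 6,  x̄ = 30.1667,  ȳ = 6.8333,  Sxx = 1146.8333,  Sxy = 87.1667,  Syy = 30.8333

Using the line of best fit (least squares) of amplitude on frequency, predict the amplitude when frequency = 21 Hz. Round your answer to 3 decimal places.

6.137

b = Sxy/Sxx = 87.1667/1146.8333 = 0.076006
a = ȳ − b·x̄ = 6.8333 − 0.076006·30.1667 = 4.540437
ŷ(21) = a + b·21 = 4.540437 + 0.076006·21 = 6.136572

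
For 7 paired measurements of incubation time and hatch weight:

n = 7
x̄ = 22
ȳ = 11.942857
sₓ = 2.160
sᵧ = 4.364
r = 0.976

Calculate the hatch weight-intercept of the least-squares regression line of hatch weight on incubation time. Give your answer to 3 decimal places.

b = r · sᵧ/sₓ = 0.976 · 4.364/2.16 = 1.971881
a = ȳ − b·x̄ = 11.942857 − 1.971881·22 = -31.438536

-31.439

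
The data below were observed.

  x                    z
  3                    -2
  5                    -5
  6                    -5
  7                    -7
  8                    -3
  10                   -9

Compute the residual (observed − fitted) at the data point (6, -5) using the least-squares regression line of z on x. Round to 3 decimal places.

n = 6, Σx = 39, Σy = -31, Σxy = -224, Σx² = 283
Sxx = Σx² − (Σx)²/n = 283 − 253.5 = 29.5
Sxy = Σxy − (Σx)(Σy)/n = -224 − (-201.5) = -22.5
b = Sxy/Sxx = -22.5/29.5 = -0.762712
a = ȳ − b·x̄ = -5.166667 − (-0.762712)·6.5 = -0.209040
ŷ(6) = -0.209040 + (-0.762712)·6 = -4.785311
residual = y − ŷ = -5 − (-4.785311) = -0.214689

-0.215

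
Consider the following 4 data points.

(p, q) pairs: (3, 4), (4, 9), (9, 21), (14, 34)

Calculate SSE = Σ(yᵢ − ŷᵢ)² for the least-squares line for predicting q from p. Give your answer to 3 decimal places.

n = 4, Σx = 30, Σy = 68, Σxy = 713, Σx² = 302, Σy² = 1694
Sxx = Σx² − (Σx)²/n = 302 − 225 = 77
Sxy = Σxy − (Σx)(Σy)/n = 713 − 510 = 203
Syy = Σy² − (Σy)²/n = 1694 − 1156 = 538
b = Sxy/Sxx = 203/77 = 2.636364
SSE = Syy − b·Sxy = 538 − 2.636364·203 = 2.818182

2.818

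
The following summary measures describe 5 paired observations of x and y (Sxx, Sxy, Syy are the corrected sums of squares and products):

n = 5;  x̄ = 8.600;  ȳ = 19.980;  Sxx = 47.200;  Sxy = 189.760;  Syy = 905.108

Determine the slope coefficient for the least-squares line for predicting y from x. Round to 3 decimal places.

b = Sxy/Sxx = 189.76/47.2 = 4.020339

4.020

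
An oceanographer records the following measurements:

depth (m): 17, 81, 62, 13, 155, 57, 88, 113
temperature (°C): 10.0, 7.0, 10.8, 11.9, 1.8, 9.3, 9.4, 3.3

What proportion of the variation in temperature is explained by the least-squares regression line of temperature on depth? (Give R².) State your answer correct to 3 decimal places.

n = 8, Σx = 586, Σy = 63.5, Σxy = 3570.5, Σx² = 58650, Σy² = 596.23
Sxx = Σx² − (Σx)²/n = 58650 − 42924.5 = 15725.5
Sxy = Σxy − (Σx)(Σy)/n = 3570.5 − 4651.375 = -1080.875
Syy = Σy² − (Σy)²/n = 596.23 − 504.03125 = 92.19875
R² = Sxy²/(Sxx·Syy) = (-1080.875)²/(15725.5·92.19875) = 0.805789

0.806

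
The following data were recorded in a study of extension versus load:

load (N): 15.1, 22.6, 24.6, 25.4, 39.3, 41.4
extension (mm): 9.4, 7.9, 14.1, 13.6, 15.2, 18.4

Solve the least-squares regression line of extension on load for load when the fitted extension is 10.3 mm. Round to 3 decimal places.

n = 6, Σx = 168.4, Σy = 78.6, Σxy = 2371.9, Σx² = 5247.54
Sxx = Σx² − (Σx)²/n = 5247.54 − 4726.426667 = 521.113333
Sxy = Σxy − (Σx)(Σy)/n = 2371.9 − 2206.04 = 165.86
b = Sxy/Sxx = 165.86/521.113333 = 0.318280
a = ȳ − b·x̄ = 13.1 − 0.318280·28.066667 = 4.166939
Set a + b·x = 10.3: x = (10.3 − 4.166939) / 0.318280 = 19.269384

19.269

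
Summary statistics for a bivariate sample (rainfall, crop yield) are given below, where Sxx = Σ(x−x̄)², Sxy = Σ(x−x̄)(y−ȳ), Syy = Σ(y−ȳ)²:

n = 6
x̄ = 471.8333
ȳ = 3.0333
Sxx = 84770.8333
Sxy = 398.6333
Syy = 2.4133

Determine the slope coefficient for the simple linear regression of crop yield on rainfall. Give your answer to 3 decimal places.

b = Sxy/Sxx = 398.6333/84770.8333 = 0.004702

0.005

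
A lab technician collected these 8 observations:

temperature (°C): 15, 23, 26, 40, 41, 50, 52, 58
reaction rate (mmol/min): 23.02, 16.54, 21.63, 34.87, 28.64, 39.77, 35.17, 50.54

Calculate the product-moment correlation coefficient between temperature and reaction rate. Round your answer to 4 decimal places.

0.8978

n = 8, Σx = 305, Σy = 250.18, Σxy = 10605.8, Σx² = 13279, Σy² = 8680.3888
Sxx = Σx² − (Σx)²/n = 13279 − 11628.125 = 1650.875
Sxy = Σxy − (Σx)(Σy)/n = 10605.8 − 9538.1125 = 1067.6875
Syy = Σy² − (Σy)²/n = 8680.3888 − 7823.75405 = 856.63475
r = Sxy/√(Sxx·Syy) = 1067.6875/√(1414196.892906) = 1067.6875/1189.200106 = 0.897820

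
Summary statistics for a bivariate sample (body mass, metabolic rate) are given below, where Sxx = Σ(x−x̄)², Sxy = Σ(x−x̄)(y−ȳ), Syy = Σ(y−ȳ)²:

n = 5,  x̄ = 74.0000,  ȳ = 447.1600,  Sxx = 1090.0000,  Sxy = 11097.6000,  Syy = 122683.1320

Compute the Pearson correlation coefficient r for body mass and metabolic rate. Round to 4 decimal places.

r = Sxy/√(Sxx·Syy) = 11097.6/√(133724613.88) = 11097.6/11563.935916 = 0.959673

0.9597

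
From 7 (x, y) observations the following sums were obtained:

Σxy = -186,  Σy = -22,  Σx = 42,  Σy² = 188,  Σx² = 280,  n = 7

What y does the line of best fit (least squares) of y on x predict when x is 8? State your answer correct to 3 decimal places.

-7.000

Sxx = Σx² − (Σx)²/n = 280 − 252 = 28
Sxy = Σxy − (Σx)(Σy)/n = -186 − (-132) = -54
b = Sxy/Sxx = -54/28 = -1.928571
a = ȳ − b·x̄ = -3.142857 − (-1.928571)·6 = 8.428571
ŷ(8) = a + b·8 = 8.428571 + (-1.928571)·8 = -7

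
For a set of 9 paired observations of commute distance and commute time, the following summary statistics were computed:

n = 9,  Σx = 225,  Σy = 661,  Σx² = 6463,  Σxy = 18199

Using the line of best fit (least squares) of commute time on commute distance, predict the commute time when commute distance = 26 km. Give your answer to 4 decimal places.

75.4421

Sxx = Σx² − (Σx)²/n = 6463 − 5625 = 838
Sxy = Σxy − (Σx)(Σy)/n = 18199 − 16525 = 1674
b = Sxy/Sxx = 1674/838 = 1.997613
a = ȳ − b·x̄ = 73.444444 − 1.997613·25 = 23.504110
ŷ(26) = a + b·26 = 23.504110 + 1.997613·26 = 75.442058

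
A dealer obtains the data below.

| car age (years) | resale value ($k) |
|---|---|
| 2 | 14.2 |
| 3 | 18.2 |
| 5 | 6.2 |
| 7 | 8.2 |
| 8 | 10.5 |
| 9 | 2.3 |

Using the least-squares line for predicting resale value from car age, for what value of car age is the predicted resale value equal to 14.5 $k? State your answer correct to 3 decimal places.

n = 6, Σx = 34, Σy = 59.6, Σxy = 276.1, Σx² = 232
Sxx = Σx² − (Σx)²/n = 232 − 192.666667 = 39.333333
Sxy = Σxy − (Σx)(Σy)/n = 276.1 − 337.733333 = -61.633333
b = Sxy/Sxx = -61.633333/39.333333 = -1.566949
a = ȳ − b·x̄ = 9.933333 − (-1.566949)·5.666667 = 18.812712
Set a + b·x = 14.5: x = (14.5 − 18.812712) / (-1.566949) = 2.752299

2.752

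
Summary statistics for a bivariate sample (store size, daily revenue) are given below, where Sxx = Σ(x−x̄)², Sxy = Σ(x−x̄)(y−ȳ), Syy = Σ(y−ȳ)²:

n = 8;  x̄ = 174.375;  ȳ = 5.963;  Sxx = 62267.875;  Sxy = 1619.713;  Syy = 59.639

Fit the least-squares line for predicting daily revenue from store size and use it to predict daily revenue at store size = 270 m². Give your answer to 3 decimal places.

8.450

b = Sxy/Sxx = 1619.713/62267.875 = 0.026012
a = ȳ − b·x̄ = 5.963 − 0.026012·174.375 = 1.427155
ŷ(270) = a + b·270 = 1.427155 + 0.026012·270 = 8.450399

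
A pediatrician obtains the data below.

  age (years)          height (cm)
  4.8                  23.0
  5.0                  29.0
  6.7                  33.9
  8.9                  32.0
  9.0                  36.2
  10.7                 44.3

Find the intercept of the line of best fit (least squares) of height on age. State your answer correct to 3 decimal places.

n = 6, Σx = 45.1, Σy = 198.4, Σxy = 1567.14, Σx² = 367.63
Sxx = Σx² − (Σx)²/n = 367.63 − 339.001667 = 28.628333
Sxy = Σxy − (Σx)(Σy)/n = 1567.14 − 1491.306667 = 75.833333
b = Sxy/Sxx = 75.833333/28.628333 = 2.648891
a = ȳ − b·x̄ = 33.066667 − 2.648891·7.516667 = 13.155836

13.156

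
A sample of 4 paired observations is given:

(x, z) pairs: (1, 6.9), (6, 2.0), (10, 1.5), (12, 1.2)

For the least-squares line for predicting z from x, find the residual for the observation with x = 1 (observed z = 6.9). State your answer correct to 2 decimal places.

0.84

n = 4, Σx = 29, Σy = 11.6, Σxy = 48.3, Σx² = 281
Sxx = Σx² − (Σx)²/n = 281 − 210.25 = 70.75
Sxy = Σxy − (Σx)(Σy)/n = 48.3 − 84.1 = -35.8
b = Sxy/Sxx = -35.8/70.75 = -0.506007
a = ȳ − b·x̄ = 2.9 − (-0.506007)·7.25 = 6.568551
ŷ(1) = 6.568551 + (-0.506007)·1 = 6.062544
residual = y − ŷ = 6.9 − 6.062544 = 0.837456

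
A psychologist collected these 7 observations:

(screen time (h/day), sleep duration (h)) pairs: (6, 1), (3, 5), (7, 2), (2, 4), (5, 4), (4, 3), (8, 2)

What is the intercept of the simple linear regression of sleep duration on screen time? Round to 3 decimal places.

n = 7, Σx = 35, Σy = 21, Σxy = 91, Σx² = 203
Sxx = Σx² − (Σx)²/n = 203 − 175 = 28
Sxy = Σxy − (Σx)(Σy)/n = 91 − 105 = -14
b = Sxy/Sxx = -14/28 = -0.5
a = ȳ − b·x̄ = 3 − (-0.5)·5 = 5.5

5.500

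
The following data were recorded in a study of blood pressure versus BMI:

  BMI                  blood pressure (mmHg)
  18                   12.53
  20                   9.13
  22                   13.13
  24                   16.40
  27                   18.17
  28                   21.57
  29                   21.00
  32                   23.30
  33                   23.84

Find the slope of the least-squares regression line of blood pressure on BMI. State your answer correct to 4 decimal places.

n = 9, Σx = 233, Σy = 159.07, Σxy = 4326.47, Σx² = 6251
Sxx = Σx² − (Σx)²/n = 6251 − 6032.111111 = 218.888889
Sxy = Σxy − (Σx)(Σy)/n = 4326.47 − 4118.145556 = 208.324444
b = Sxy/Sxx = 208.324444/218.888889 = 0.951736

0.9517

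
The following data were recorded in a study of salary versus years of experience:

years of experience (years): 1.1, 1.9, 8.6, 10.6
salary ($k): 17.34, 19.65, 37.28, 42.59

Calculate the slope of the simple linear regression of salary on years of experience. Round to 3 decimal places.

2.648

n = 4, Σx = 22.2, Σy = 116.86, Σxy = 828.471, Σx² = 191.14
Sxx = Σx² − (Σx)²/n = 191.14 − 123.21 = 67.93
Sxy = Σxy − (Σx)(Σy)/n = 828.471 − 648.573 = 179.898
b = Sxy/Sxx = 179.898/67.93 = 2.648285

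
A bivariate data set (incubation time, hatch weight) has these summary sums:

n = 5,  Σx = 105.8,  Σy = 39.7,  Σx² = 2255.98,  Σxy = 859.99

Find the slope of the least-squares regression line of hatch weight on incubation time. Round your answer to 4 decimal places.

Sxx = Σx² − (Σx)²/n = 2255.98 − 2238.728 = 17.252
Sxy = Σxy − (Σx)(Σy)/n = 859.99 − 840.052 = 19.938
b = Sxy/Sxx = 19.938/17.252 = 1.155692

1.1557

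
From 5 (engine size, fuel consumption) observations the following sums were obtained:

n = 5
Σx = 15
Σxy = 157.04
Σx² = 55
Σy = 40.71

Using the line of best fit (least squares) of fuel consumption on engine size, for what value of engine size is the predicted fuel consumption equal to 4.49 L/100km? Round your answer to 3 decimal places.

Sxx = Σx² − (Σx)²/n = 55 − 45 = 10
Sxy = Σxy − (Σx)(Σy)/n = 157.04 − 122.13 = 34.91
b = Sxy/Sxx = 34.91/10 = 3.491
a = ȳ − b·x̄ = 8.142 − 3.491·3 = -2.331
Set a + b·x = 4.49: x = (4.49 − (-2.331)) / 3.491 = 1.953881

1.954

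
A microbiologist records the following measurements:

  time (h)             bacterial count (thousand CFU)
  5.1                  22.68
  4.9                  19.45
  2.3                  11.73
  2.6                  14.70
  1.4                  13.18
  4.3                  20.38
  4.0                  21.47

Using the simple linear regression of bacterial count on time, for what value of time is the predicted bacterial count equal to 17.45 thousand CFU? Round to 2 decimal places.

3.44

n = 7, Σx = 24.6, Σy = 123.59, Σxy = 468.138, Σx² = 98.52
Sxx = Σx² − (Σx)²/n = 98.52 − 86.451429 = 12.068571
Sxy = Σxy − (Σx)(Σy)/n = 468.138 − 434.330571 = 33.807429
b = Sxy/Sxx = 33.807429/12.068571 = 2.801278
a = ȳ − b·x̄ = 17.655714 − 2.801278·3.514286 = 7.811222
Set a + b·x = 17.45: x = (17.45 − 7.811222) / 2.801278 = 3.440850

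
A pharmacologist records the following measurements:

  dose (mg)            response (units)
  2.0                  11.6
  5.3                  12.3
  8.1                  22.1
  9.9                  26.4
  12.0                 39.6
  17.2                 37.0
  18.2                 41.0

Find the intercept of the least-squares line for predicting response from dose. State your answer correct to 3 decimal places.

n = 7, Σx = 72.7, Σy = 190, Σxy = 2386.56, Σx² = 966.79
Sxx = Σx² − (Σx)²/n = 966.79 − 755.041429 = 211.748571
Sxy = Σxy − (Σx)(Σy)/n = 2386.56 − 1973.285714 = 413.274286
b = Sxy/Sxx = 413.274286/211.748571 = 1.951722
a = ȳ − b·x̄ = 27.142857 − 1.951722·10.385714 = 6.872833

6.873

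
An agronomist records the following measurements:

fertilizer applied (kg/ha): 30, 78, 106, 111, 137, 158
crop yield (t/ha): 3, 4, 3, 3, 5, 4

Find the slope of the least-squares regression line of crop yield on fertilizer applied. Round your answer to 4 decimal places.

0.0095

n = 6, Σx = 620, Σy = 22, Σxy = 2370, Σx² = 74274
Sxx = Σx² − (Σx)²/n = 74274 − 64066.666667 = 10207.333333
Sxy = Σxy − (Σx)(Σy)/n = 2370 − 2273.333333 = 96.666667
b = Sxy/Sxx = 96.666667/10207.333333 = 0.009470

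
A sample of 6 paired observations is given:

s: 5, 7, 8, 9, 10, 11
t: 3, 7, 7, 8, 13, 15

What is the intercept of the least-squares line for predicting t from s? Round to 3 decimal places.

n = 6, Σx = 50, Σy = 53, Σxy = 487, Σx² = 440
Sxx = Σx² − (Σx)²/n = 440 − 416.666667 = 23.333333
Sxy = Σxy − (Σx)(Σy)/n = 487 − 441.666667 = 45.333333
b = Sxy/Sxx = 45.333333/23.333333 = 1.942857
a = ȳ − b·x̄ = 8.833333 − 1.942857·8.333333 = -7.357143

-7.357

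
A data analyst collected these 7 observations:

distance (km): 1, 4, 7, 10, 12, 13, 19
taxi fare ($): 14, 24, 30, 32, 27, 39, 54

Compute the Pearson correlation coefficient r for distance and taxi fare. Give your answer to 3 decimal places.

0.931

n = 7, Σx = 66, Σy = 220, Σxy = 2497, Σx² = 840, Σy² = 7862
Sxx = Σx² − (Σx)²/n = 840 − 622.285714 = 217.714286
Sxy = Σxy − (Σx)(Σy)/n = 2497 − 2074.285714 = 422.714286
Syy = Σy² − (Σy)²/n = 7862 − 6914.285714 = 947.714286
r = Sxy/√(Sxx·Syy) = 422.714286/√(206330.938776) = 422.714286/454.236655 = 0.930604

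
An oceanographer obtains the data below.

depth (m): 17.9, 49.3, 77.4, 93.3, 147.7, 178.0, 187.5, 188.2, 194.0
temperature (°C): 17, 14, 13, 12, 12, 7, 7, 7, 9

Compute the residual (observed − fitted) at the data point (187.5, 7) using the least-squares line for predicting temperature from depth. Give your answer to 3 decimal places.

n = 9, Σx = 1133.3, Σy = 98, Σxy = 10514.6, Σx² = 179157.33
Sxx = Σx² − (Σx)²/n = 179157.33 − 142707.654444 = 36449.675556
Sxy = Σxy − (Σx)(Σy)/n = 10514.6 − 12340.377778 = -1825.777778
b = Sxy/Sxx = -1825.777778/36449.675556 = -0.050090
a = ȳ − b·x̄ = 10.888889 − (-0.050090)·125.922222 = 17.196380
ŷ(187.5) = 17.196380 + (-0.050090)·187.5 = 7.804435
residual = y − ŷ = 7 − 7.804435 = -0.804435

-0.804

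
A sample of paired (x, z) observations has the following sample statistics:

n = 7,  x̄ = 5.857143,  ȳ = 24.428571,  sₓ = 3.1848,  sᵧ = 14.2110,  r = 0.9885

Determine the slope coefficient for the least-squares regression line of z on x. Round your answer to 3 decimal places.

4.411

b = r · sᵧ/sₓ = 0.9885 · 14.211/3.1848 = 4.410818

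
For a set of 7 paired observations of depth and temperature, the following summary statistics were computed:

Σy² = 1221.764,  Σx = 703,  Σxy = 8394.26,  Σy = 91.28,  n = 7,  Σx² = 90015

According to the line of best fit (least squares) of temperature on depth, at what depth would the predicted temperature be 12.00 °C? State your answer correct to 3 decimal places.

126.553

Sxx = Σx² − (Σx)²/n = 90015 − 70601.285714 = 19413.714286
Sxy = Σxy − (Σx)(Σy)/n = 8394.26 − 9167.12 = -772.86
b = Sxy/Sxx = -772.86/19413.714286 = -0.039810
a = ȳ − b·x̄ = 13.04 − (-0.039810)·100.428571 = 17.038062
Set a + b·x = 12.00: x = (12.00 − 17.038062) / (-0.039810) = 126.552660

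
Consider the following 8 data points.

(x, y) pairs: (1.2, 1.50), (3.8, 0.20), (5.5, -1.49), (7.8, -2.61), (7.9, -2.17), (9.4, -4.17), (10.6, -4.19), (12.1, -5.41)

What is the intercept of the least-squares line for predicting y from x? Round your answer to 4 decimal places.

n = 8, Σx = 58.3, Σy = -18.34, Σxy = -192.209, Σx² = 516.51
Sxx = Σx² − (Σx)²/n = 516.51 − 424.86125 = 91.64875
Sxy = Σxy − (Σx)(Σy)/n = -192.209 − (-133.65275) = -58.55625
b = Sxy/Sxx = -58.55625/91.64875 = -0.638920
a = ȳ − b·x̄ = -2.2925 − (-0.638920)·7.2875 = 2.363632

2.3636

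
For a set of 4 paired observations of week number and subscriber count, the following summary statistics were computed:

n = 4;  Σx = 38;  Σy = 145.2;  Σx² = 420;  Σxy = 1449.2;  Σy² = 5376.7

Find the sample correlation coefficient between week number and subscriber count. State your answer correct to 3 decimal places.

0.883

Sxx = Σx² − (Σx)²/n = 420 − 361 = 59
Sxy = Σxy − (Σx)(Σy)/n = 1449.2 − 1379.4 = 69.8
Syy = Σy² − (Σy)²/n = 5376.7 − 5270.76 = 105.94
r = Sxy/√(Sxx·Syy) = 69.8/√(6250.46) = 69.8/79.059851 = 0.882875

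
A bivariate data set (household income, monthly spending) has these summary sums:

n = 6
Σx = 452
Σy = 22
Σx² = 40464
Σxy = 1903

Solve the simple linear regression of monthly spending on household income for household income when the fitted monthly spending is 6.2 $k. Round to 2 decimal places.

141.47

Sxx = Σx² − (Σx)²/n = 40464 − 34050.666667 = 6413.333333
Sxy = Σxy − (Σx)(Σy)/n = 1903 − 1657.333333 = 245.666667
b = Sxy/Sxx = 245.666667/6413.333333 = 0.038306
a = ȳ − b·x̄ = 3.666667 − 0.038306·75.333333 = 0.780977
Set a + b·x = 6.2: x = (6.2 − 0.780977) / 0.038306 = 141.468114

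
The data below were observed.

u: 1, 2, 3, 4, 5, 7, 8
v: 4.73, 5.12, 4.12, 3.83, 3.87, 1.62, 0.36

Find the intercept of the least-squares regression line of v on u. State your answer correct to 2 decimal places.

n = 7, Σx = 30, Σy = 23.65, Σxy = 76.22, Σx² = 168
Sxx = Σx² − (Σx)²/n = 168 − 128.571429 = 39.428571
Sxy = Σxy − (Σx)(Σy)/n = 76.22 − 101.357143 = -25.137143
b = Sxy/Sxx = -25.137143/39.428571 = -0.637536
a = ȳ − b·x̄ = 3.378571 − (-0.637536)·4.285714 = 6.110870

6.11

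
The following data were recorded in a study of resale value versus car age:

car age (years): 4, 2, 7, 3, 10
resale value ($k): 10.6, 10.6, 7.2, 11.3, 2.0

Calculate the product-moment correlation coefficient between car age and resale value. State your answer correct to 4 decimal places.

-0.9620

n = 5, Σx = 26, Σy = 41.7, Σxy = 167.9, Σx² = 178, Σy² = 408.25
Sxx = Σx² − (Σx)²/n = 178 − 135.2 = 42.8
Sxy = Σxy − (Σx)(Σy)/n = 167.9 − 216.84 = -48.94
Syy = Σy² − (Σy)²/n = 408.25 − 347.778 = 60.472
r = Sxy/√(Sxx·Syy) = -48.94/√(2588.2016) = -48.94/50.874371 = -0.961978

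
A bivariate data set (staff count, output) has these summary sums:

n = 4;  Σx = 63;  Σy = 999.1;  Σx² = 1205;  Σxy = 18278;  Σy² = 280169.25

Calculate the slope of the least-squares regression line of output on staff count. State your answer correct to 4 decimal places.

Sxx = Σx² − (Σx)²/n = 1205 − 992.25 = 212.75
Sxy = Σxy − (Σx)(Σy)/n = 18278 − 15735.825 = 2542.175
b = Sxy/Sxx = 2542.175/212.75 = 11.949119

11.9491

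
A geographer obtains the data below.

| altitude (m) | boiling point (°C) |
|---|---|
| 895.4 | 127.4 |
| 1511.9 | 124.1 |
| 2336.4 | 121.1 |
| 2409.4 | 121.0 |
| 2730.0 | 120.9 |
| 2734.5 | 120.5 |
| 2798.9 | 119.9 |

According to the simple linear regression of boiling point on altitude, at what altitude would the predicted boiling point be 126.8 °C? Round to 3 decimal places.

913.705

n = 7, Σx = 15416.5, Σy = 854.9, Σxy = 1871328.55, Σx² = 37115787.55
Sxx = Σx² − (Σx)²/n = 37115787.55 − 33952638.892857 = 3163148.657143
Sxy = Σxy − (Σx)(Σy)/n = 1871328.55 − 1882795.121429 = -11466.571429
b = Sxy/Sxx = -11466.571429/3163148.657143 = -0.003625
a = ȳ − b·x̄ = 122.128571 − (-0.003625)·2202.357143 = 130.112226
Set a + b·x = 126.8: x = (126.8 − 130.112226) / (-0.003625) = 913.704898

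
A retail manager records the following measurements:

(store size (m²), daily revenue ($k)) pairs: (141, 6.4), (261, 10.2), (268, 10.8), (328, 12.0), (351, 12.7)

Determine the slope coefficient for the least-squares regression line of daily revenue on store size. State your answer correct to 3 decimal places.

n = 5, Σx = 1349, Σy = 52.1, Σxy = 14852.7, Σx² = 390611
Sxx = Σx² − (Σx)²/n = 390611 − 363960.2 = 26650.8
Sxy = Σxy − (Σx)(Σy)/n = 14852.7 − 14056.58 = 796.12
b = Sxy/Sxx = 796.12/26650.8 = 0.029872

0.030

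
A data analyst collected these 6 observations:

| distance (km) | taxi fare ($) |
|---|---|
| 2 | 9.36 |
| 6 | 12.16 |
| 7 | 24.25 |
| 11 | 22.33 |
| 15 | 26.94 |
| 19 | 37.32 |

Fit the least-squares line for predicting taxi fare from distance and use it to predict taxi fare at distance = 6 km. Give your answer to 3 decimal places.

n = 6, Σx = 60, Σy = 132.36, Σxy = 1620.24, Σx² = 796
Sxx = Σx² − (Σx)²/n = 796 − 600 = 196
Sxy = Σxy − (Σx)(Σy)/n = 1620.24 − 1323.6 = 296.64
b = Sxy/Sxx = 296.64/196 = 1.513469
a = ȳ − b·x̄ = 22.06 − 1.513469·10 = 6.925306
ŷ(6) = a + b·6 = 6.925306 + 1.513469·6 = 16.006122

16.006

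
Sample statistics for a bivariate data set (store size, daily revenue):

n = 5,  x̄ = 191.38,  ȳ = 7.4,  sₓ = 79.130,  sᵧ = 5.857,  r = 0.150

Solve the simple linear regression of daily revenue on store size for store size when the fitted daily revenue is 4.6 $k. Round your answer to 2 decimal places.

b = r · sᵧ/sₓ = 0.15 · 5.857/79.13 = 0.011103
a = ȳ − b·x̄ = 7.4 − 0.011103·191.38 = 5.275181
Set a + b·x = 4.6: x = (4.6 − 5.275181) / 0.011103 = -60.812818

-60.81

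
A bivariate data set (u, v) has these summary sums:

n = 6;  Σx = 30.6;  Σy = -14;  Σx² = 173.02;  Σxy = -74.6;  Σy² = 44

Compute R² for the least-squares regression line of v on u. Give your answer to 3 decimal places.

0.053

Sxx = Σx² − (Σx)²/n = 173.02 − 156.06 = 16.96
Sxy = Σxy − (Σx)(Σy)/n = -74.6 − (-71.4) = -3.2
Syy = Σy² − (Σy)²/n = 44 − 32.666667 = 11.333333
R² = Sxy²/(Sxx·Syy) = (-3.2)²/(16.96·11.333333) = 0.053274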